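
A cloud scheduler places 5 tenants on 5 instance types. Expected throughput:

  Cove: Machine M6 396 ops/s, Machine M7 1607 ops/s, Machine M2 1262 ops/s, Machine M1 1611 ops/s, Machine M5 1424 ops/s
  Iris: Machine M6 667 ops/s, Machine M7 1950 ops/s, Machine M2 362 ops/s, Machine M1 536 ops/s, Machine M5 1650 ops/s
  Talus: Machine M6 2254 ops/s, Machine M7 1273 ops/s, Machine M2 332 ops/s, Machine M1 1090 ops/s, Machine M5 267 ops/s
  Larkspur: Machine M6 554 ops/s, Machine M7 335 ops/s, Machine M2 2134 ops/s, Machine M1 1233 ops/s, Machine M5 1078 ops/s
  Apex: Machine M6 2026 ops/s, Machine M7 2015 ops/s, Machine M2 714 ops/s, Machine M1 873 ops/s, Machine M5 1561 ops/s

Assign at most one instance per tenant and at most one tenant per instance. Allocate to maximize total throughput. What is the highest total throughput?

Optimal: Cove→Machine M1 (1611 ops/s), Iris→Machine M5 (1650 ops/s), Talus→Machine M6 (2254 ops/s), Larkspur→Machine M2 (2134 ops/s), Apex→Machine M7 (2015 ops/s) — total 1611+1650+2254+2134+2015 = 9664 ops/s.
Row-greedy (each tenant in turn takes its best remaining instance) gives 9510 ops/s, worse by 154.
Checked against all permutations: 9664 ops/s is optimal.

Max total: 9664 ops/s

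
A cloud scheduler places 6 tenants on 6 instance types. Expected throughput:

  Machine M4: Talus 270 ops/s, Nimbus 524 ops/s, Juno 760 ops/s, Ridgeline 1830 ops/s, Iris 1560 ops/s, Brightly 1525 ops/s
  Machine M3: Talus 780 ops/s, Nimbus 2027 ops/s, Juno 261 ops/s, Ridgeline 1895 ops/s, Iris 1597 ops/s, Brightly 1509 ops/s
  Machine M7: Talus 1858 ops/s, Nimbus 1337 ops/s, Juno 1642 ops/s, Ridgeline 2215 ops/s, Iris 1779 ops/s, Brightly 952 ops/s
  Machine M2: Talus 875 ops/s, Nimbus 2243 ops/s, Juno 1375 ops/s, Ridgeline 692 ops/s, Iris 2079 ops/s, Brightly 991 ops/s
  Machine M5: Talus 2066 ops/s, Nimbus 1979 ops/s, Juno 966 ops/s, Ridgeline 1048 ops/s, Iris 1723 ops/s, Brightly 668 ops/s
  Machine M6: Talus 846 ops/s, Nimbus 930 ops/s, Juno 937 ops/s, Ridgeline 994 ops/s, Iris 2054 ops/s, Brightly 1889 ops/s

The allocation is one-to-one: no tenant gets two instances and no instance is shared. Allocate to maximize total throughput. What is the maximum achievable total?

Maximum total: 11533 ops/s

Optimal: Talus→Machine M5 (2066 ops/s), Nimbus→Machine M3 (2027 ops/s), Juno→Machine M7 (1642 ops/s), Ridgeline→Machine M4 (1830 ops/s), Iris→Machine M2 (2079 ops/s), Brightly→Machine M6 (1889 ops/s) — total 2066+2027+1642+1830+2079+1889 = 11533 ops/s.
Column-greedy (each instance in turn goes to its best remaining tenant) gives 10649 ops/s, worse by 884.
Next-best assignment: Talus→Machine M5, Nimbus→Machine M2, Juno→Machine M7, Ridgeline→Machine M3, Iris→Machine M6, Brightly→Machine M4 = 11425 ops/s.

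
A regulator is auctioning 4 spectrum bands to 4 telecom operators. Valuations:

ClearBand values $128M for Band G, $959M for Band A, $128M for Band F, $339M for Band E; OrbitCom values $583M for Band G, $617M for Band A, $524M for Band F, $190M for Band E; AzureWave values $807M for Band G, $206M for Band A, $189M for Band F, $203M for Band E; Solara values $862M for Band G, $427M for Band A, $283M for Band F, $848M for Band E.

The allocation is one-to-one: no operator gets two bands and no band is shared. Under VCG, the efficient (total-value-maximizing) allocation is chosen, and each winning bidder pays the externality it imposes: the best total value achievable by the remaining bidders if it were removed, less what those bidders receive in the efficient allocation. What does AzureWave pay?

Efficient allocation: ClearBand→Band A ($959M), OrbitCom→Band F ($524M), AzureWave→Band G ($807M), Solara→Band E ($848M); total welfare W = $3138M.
AzureWave receives Band G at value $807M, so the others get W − 807 = $2331M.
Without AzureWave: best allocation of the remaining 3 bidders over all 4 bands is ClearBand→Band A ($959M), OrbitCom→Band G ($583M), Solara→Band E ($848M), total $2390M.
VCG payment = (others' best without AzureWave) − (others' welfare with AzureWave) = 2390 − 2331 = $59M.

AzureWave pays $59M.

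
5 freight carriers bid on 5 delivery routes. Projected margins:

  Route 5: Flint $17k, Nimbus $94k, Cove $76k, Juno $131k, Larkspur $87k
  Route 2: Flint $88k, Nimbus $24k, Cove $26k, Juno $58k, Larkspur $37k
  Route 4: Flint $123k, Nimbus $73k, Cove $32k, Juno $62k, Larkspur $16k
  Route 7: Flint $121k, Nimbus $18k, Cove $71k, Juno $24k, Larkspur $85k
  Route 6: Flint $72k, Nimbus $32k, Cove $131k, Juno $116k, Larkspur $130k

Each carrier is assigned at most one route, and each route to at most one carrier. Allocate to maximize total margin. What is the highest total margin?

Optimal: Flint→Route 2 ($88k), Nimbus→Route 4 ($73k), Cove→Route 6 ($131k), Juno→Route 5 ($131k), Larkspur→Route 7 ($85k) — total 88+73+131+131+85 = $508k.
Max-entry greedy (repeatedly take the single best remaining cell) gives $494k, worse by 14.
No other one-to-one assignment exceeds $508k.

Max total: $508k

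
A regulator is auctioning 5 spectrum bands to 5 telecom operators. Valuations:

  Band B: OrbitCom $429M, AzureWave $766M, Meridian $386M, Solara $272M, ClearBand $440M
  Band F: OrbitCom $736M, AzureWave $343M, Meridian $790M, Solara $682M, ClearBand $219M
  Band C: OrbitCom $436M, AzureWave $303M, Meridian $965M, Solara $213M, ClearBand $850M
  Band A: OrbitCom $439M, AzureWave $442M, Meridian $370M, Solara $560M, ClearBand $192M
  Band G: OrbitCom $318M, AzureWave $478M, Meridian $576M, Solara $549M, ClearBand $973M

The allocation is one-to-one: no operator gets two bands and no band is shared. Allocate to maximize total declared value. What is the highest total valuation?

This is the linear assignment problem.
Optimal: OrbitCom→Band F ($736M), AzureWave→Band B ($766M), Meridian→Band C ($965M), Solara→Band A ($560M), ClearBand→Band G ($973M) — total 736+766+965+560+973 = $4000M.
Column-greedy (each band in turn goes to its best remaining operator) gives $3284M, worse by 716.

Maximum total: $4000M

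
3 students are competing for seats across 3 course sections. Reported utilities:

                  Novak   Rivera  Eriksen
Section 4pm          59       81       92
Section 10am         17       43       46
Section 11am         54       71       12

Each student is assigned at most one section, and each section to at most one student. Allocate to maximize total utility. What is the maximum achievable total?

Max total: 189 points

This is a one-to-one assignment (maximum-weight bipartite matching).
Optimal: Novak→Section 11am (54 points), Rivera→Section 10am (43 points), Eriksen→Section 4pm (92 points) — total 54+43+92 = 189 points.
Next-best assignment: Novak→Section 11am, Rivera→Section 4pm, Eriksen→Section 10am = 181 points.
Swapping Eriksen↔Novak (Eriksen→Section 11am 12 points, Novak→Section 4pm 59 points) loses 75.
Checked against all permutations: 189 points is optimal.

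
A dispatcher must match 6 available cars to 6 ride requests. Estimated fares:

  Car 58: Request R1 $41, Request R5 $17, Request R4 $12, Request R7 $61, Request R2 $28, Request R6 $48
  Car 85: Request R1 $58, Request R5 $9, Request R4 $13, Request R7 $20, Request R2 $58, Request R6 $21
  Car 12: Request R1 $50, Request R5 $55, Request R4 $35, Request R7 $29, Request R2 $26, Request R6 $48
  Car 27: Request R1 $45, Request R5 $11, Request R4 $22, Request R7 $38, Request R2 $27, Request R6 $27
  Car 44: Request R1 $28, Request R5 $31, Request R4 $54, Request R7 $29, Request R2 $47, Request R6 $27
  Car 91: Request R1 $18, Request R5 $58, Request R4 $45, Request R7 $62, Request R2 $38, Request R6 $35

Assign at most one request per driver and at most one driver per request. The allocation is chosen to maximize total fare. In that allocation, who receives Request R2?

Car 85 receives Request R2.

Optimal: Car 58→Request R7 ($61), Car 85→Request R2 ($58), Car 12→Request R6 ($48), Car 27→Request R1 ($45), Car 44→Request R4 ($54), Car 91→Request R5 ($58) — total 61+58+48+45+54+58 = $324.
Column-greedy (each request in turn goes to its best remaining driver) gives $306, worse by 18.
Swapping Car 27↔Car 58 (Car 27→Request R7 $38, Car 58→Request R1 $41) loses 27.
No other one-to-one assignment exceeds $324.
Car 85's own top request is Request R1 ($58), but forcing Car 85→Request R1 and reassigning the rest optimally gives only $306 — worse by 18.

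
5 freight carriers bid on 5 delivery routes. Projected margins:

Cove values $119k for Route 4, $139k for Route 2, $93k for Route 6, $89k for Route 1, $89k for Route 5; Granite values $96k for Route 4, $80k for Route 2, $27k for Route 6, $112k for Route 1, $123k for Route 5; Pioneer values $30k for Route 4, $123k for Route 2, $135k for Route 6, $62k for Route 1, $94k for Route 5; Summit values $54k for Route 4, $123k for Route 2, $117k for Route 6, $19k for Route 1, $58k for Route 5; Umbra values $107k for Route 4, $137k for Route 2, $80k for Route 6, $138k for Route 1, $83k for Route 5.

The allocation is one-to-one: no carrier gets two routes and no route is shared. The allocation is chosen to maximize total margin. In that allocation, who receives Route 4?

This is the linear assignment problem.
Optimal: Cove→Route 4 ($119k), Granite→Route 5 ($123k), Pioneer→Route 6 ($135k), Summit→Route 2 ($123k), Umbra→Route 1 ($138k) — total 119+123+135+123+138 = $638k.
Column-greedy (each route in turn goes to its best remaining carrier) gives $561k, worse by 77.
Every other assignment is strictly worse.
Cove's own top route is Route 2 ($139k), but forcing Cove→Route 2 and reassigning the rest optimally gives only $589k — worse by 49.

Cove receives Route 4.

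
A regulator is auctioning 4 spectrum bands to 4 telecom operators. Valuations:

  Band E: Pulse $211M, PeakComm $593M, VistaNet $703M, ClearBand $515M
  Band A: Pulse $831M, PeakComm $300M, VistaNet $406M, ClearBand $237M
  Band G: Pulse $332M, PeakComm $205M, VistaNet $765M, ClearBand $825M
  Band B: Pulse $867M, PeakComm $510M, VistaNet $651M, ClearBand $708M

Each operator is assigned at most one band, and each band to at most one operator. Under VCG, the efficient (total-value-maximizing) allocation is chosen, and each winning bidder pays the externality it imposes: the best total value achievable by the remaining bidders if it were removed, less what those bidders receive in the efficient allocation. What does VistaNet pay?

VistaNet pays $36M.

Efficient allocation: Pulse→Band A ($831M), PeakComm→Band E ($593M), VistaNet→Band B ($651M), ClearBand→Band G ($825M); total welfare W = $2900M.
VistaNet receives Band B at value $651M, so the others get W − 651 = $2249M.
Without VistaNet: best allocation of the remaining 3 bidders over all 4 bands is Pulse→Band B ($867M), PeakComm→Band E ($593M), ClearBand→Band G ($825M), total $2285M.
VCG payment = (others' best without VistaNet) − (others' welfare with VistaNet) = 2285 − 2249 = $36M.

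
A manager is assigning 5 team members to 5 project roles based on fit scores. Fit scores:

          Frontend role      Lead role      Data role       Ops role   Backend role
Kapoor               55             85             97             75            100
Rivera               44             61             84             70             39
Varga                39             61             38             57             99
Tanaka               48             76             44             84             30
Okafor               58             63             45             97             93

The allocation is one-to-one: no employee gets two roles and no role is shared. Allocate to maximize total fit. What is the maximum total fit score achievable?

Optimal: Kapoor→Lead role (85 pts), Rivera→Data role (84 pts), Varga→Backend role (99 pts), Tanaka→Frontend role (48 pts), Okafor→Ops role (97 pts) — total 85+84+99+48+97 = 413 pts.
Max-entry greedy (repeatedly take the single best remaining cell) gives 396 pts, worse by 17.

Maximum total: 413 pts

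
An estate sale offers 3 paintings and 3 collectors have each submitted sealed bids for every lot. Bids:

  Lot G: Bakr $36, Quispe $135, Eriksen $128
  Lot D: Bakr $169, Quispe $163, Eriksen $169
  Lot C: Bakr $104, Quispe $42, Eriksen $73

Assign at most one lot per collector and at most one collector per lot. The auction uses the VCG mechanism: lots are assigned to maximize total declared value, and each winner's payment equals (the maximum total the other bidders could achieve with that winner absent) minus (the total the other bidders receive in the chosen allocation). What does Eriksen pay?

Efficient allocation: Bakr→Lot C ($104), Quispe→Lot G ($135), Eriksen→Lot D ($169); total welfare W = $408.
Eriksen receives Lot D at value $169, so the others get W − 169 = $239.
Without Eriksen: best allocation of the remaining 2 bidders over all 3 lots is Bakr→Lot D ($169), Quispe→Lot G ($135), total $304.
VCG payment = (others' best without Eriksen) − (others' welfare with Eriksen) = 304 − 239 = $65.

Eriksen pays $65.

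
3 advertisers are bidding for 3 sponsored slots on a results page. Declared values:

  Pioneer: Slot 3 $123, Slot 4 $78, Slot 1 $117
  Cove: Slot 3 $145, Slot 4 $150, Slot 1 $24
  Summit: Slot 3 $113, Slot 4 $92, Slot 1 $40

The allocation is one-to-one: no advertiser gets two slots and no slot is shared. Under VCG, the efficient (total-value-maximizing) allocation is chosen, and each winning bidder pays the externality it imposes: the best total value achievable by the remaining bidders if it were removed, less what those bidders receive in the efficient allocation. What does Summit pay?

Summit pays $6.

Efficient allocation: Pioneer→Slot 1 ($117), Cove→Slot 4 ($150), Summit→Slot 3 ($113); total welfare W = $380.
Summit receives Slot 3 at value $113, so the others get W − 113 = $267.
Without Summit: best allocation of the remaining 2 bidders over all 3 slots is Pioneer→Slot 3 ($123), Cove→Slot 4 ($150), total $273.
VCG payment = (others' best without Summit) − (others' welfare with Summit) = 273 − 267 = $6.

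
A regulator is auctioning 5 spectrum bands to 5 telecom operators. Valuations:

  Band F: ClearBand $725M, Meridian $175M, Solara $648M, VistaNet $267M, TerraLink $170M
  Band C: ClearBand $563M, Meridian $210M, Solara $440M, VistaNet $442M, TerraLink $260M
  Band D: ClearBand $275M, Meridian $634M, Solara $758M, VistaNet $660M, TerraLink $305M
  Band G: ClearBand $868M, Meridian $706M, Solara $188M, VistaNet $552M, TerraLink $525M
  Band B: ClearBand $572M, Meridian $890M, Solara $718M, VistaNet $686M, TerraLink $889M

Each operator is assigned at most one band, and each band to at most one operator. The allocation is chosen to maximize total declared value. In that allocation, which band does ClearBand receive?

ClearBand receives Band F.

This is the linear assignment problem.
Optimal: ClearBand→Band F ($725M), Meridian→Band G ($706M), Solara→Band D ($758M), VistaNet→Band C ($442M), TerraLink→Band B ($889M) — total 725+706+758+442+889 = $3520M.
Row-greedy (each operator in turn takes its best remaining band) gives $3128M, worse by 392.
Swapping Meridian↔TerraLink (Meridian→Band B $890M, TerraLink→Band G $525M) loses 180.
ClearBand's own top band is Band G ($868M), but forcing ClearBand→Band G and reassigning the rest optimally gives only $3481M — worse by 39.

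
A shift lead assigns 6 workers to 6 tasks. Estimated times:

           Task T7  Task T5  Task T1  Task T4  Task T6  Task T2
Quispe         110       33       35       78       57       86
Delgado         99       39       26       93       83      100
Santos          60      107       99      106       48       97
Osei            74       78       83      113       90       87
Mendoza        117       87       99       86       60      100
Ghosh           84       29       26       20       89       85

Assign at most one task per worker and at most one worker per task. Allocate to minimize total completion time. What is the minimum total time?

Min total: 286 min

Treat this as an assignment problem: match each worker to one task.
Optimal: Quispe→Task T5 (33 min), Delgado→Task T1 (26 min), Santos→Task T7 (60 min), Osei→Task T2 (87 min), Mendoza→Task T6 (60 min), Ghosh→Task T4 (20 min) — total 33+26+60+87+60+20 = 286 min.
Row-greedy (each worker in turn takes its cheapest remaining task) gives 352 min, worse by 66.
Next-best assignment: Quispe→Task T5, Delgado→Task T1, Santos→Task T6, Osei→Task T7, Mendoza→Task T2, Ghosh→Task T4 = 301 min.
Swapping Santos↔Delgado (Santos→Task T1 99 min, Delgado→Task T7 99 min) adds 112.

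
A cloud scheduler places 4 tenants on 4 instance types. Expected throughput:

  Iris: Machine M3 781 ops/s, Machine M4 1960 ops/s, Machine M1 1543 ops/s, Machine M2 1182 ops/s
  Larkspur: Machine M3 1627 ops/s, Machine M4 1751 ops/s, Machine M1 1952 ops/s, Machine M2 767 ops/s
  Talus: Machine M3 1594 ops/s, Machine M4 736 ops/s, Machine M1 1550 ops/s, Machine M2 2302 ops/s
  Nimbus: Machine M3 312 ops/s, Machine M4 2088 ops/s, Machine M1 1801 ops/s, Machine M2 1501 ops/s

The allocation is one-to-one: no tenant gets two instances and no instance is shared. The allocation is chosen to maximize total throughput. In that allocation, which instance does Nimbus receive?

Optimal: Iris→Machine M4 (1960 ops/s), Larkspur→Machine M3 (1627 ops/s), Talus→Machine M2 (2302 ops/s), Nimbus→Machine M1 (1801 ops/s) — total 1960+1627+2302+1801 = 7690 ops/s.
Every other assignment is strictly worse.
Nimbus's own top instance is Machine M4 (2088 ops/s), but forcing Nimbus→Machine M4 and reassigning the rest optimally gives only 7560 ops/s — worse by 130.

Nimbus receives Machine M1.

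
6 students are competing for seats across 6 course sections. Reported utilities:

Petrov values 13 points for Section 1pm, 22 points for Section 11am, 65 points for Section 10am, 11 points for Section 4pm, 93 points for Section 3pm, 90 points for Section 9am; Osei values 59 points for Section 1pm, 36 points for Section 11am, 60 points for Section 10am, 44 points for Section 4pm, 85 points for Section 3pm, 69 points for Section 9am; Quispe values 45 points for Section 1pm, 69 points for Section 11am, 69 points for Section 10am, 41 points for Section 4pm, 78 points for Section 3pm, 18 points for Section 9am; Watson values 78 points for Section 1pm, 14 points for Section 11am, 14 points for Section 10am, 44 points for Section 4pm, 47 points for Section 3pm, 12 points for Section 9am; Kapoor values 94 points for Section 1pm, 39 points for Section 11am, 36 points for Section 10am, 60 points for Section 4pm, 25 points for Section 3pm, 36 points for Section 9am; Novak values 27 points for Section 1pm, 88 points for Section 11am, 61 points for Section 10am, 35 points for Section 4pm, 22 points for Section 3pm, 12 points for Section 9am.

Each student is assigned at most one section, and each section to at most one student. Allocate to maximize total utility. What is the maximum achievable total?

This is a one-to-one assignment (maximum-weight bipartite matching).
Optimal: Petrov→Section 9am (90 points), Osei→Section 3pm (85 points), Quispe→Section 10am (69 points), Watson→Section 1pm (78 points), Kapoor→Section 4pm (60 points), Novak→Section 11am (88 points) — total 90+85+69+78+60+88 = 470 points.
Column-greedy (each section in turn goes to its best remaining student) gives 400 points, worse by 70.

Max total: 470 points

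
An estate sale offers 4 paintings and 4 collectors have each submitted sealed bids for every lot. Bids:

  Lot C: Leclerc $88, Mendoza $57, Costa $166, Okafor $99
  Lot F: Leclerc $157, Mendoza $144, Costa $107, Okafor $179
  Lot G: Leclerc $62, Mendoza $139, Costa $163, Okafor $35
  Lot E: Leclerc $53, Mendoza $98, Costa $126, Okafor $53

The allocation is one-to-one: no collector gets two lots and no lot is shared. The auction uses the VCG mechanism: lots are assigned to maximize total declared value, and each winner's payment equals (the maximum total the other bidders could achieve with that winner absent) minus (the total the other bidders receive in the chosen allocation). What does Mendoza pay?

Mendoza pays $32.

Efficient allocation: Leclerc→Lot E ($53), Mendoza→Lot G ($139), Costa→Lot C ($166), Okafor→Lot F ($179); total welfare W = $537.
Mendoza receives Lot G at value $139, so the others get W − 139 = $398.
Without Mendoza: best allocation of the remaining 3 bidders over all 4 lots is Leclerc→Lot C ($88), Costa→Lot G ($163), Okafor→Lot F ($179), total $430.
VCG payment = (others' best without Mendoza) − (others' welfare with Mendoza) = 430 − 398 = $32.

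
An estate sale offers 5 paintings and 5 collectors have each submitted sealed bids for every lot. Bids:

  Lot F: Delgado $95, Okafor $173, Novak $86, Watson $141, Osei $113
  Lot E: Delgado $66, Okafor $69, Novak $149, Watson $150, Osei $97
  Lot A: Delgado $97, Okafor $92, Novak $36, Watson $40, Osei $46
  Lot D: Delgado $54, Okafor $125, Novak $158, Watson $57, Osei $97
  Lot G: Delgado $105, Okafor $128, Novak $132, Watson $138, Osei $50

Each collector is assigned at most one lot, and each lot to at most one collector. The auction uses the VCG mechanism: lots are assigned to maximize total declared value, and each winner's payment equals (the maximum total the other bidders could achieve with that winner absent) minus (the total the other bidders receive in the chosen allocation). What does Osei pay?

Efficient allocation: Delgado→Lot A ($97), Okafor→Lot F ($173), Novak→Lot D ($158), Watson→Lot G ($138), Osei→Lot E ($97); total welfare W = $663.
Osei receives Lot E at value $97, so the others get W − 97 = $566.
Without Osei: best allocation of the remaining 4 bidders over all 5 lots is Delgado→Lot G ($105), Okafor→Lot F ($173), Novak→Lot D ($158), Watson→Lot E ($150), total $586.
VCG payment = (others' best without Osei) − (others' welfare with Osei) = 586 − 566 = $20.

Osei pays $20.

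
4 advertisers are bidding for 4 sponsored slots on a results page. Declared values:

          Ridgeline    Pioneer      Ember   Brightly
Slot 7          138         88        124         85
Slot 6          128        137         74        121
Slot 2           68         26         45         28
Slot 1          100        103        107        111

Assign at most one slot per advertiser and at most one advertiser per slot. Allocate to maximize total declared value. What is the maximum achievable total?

Max total: $440

Optimal: Ridgeline→Slot 2 ($68), Pioneer→Slot 6 ($137), Ember→Slot 7 ($124), Brightly→Slot 1 ($111) — total 68+137+124+111 = $440.
Max-entry greedy (repeatedly take the single best remaining cell) gives $431, worse by 9.
Swapping Ridgeline↔Pioneer (Ridgeline→Slot 6 $128, Pioneer→Slot 2 $26) loses 51.
Every other assignment is strictly worse.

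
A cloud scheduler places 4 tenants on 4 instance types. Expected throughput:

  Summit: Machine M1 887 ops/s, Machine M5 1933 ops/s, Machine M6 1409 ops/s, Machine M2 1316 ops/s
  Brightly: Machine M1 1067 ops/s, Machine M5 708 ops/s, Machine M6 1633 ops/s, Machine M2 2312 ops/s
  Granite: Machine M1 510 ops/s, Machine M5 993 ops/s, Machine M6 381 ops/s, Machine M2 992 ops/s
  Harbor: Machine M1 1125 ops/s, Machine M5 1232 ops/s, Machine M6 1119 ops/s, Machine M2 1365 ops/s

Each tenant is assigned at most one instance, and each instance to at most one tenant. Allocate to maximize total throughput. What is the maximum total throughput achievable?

Optimal: Summit→Machine M5 (1933 ops/s), Brightly→Machine M2 (2312 ops/s), Granite→Machine M1 (510 ops/s), Harbor→Machine M6 (1119 ops/s) — total 1933+2312+510+1119 = 5874 ops/s.
Swapping Harbor↔Granite (Harbor→Machine M1 1125 ops/s, Granite→Machine M6 381 ops/s) loses 123.

Max total: 5874 ops/s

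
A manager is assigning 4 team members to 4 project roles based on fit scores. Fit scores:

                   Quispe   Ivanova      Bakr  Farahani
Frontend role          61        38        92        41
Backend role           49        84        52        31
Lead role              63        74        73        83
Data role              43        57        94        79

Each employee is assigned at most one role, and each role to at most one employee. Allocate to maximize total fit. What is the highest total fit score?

Maximum total: 322 pts

Optimal: Quispe→Frontend role (61 pts), Ivanova→Backend role (84 pts), Bakr→Data role (94 pts), Farahani→Lead role (83 pts) — total 61+84+94+83 = 322 pts.
Every other assignment is strictly worse.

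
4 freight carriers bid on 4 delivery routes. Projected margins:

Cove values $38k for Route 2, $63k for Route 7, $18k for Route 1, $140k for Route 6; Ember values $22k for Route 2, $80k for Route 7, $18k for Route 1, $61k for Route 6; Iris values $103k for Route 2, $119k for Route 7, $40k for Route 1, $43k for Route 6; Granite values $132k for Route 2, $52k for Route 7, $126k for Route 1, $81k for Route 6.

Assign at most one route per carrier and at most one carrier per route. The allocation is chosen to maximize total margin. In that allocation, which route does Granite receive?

Granite receives Route 1.

Optimal: Cove→Route 6 ($140k), Ember→Route 7 ($80k), Iris→Route 2 ($103k), Granite→Route 1 ($126k) — total 140+80+103+126 = $449k.
Column-greedy (each route in turn goes to its best remaining carrier) gives $330k, worse by 119.
Next-best assignment: Cove→Route 6, Ember→Route 1, Iris→Route 7, Granite→Route 2 = $409k.
Swapping Ember↔Iris (Ember→Route 2 $22k, Iris→Route 7 $119k) loses 42.
Granite's own top route is Route 2 ($132k), but forcing Granite→Route 2 and reassigning the rest optimally gives only $409k — worse by 40.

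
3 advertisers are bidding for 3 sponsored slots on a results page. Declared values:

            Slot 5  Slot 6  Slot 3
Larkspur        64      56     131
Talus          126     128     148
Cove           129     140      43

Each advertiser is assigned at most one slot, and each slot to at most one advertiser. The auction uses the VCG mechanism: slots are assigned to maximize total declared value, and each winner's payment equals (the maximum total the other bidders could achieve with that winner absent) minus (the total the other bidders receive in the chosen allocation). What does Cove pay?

Efficient allocation: Larkspur→Slot 3 ($131), Talus→Slot 5 ($126), Cove→Slot 6 ($140); total welfare W = $397.
Cove receives Slot 6 at value $140, so the others get W − 140 = $257.
Without Cove: best allocation of the remaining 2 bidders over all 3 slots is Larkspur→Slot 3 ($131), Talus→Slot 6 ($128), total $259.
VCG payment = (others' best without Cove) − (others' welfare with Cove) = 259 − 257 = $2.

Cove pays $2.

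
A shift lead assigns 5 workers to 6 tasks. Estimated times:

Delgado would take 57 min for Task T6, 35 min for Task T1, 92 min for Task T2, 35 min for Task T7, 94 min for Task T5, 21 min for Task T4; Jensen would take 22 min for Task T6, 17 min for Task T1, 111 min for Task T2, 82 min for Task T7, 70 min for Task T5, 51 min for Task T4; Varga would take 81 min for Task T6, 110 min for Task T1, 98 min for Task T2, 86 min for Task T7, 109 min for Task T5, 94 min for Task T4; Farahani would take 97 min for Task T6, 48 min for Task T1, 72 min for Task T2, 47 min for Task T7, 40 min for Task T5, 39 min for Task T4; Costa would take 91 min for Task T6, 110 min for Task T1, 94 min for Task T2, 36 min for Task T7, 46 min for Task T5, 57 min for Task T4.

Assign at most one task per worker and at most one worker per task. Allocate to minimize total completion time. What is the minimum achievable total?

Optimal: Delgado→Task T4 (21 min), Jensen→Task T1 (17 min), Varga→Task T6 (81 min), Farahani→Task T5 (40 min), Costa→Task T7 (36 min) — total 21+17+81+40+36 = 195 min.
Column-greedy (each task in turn goes to its cheapest remaining worker) gives 274 min, worse by 79.
Next-best assignment: Delgado→Task T4, Jensen→Task T1, Varga→Task T6, Farahani→Task T7, Costa→Task T5 = 212 min.
Checked against all permutations: 195 min is optimal.

Min total: 195 min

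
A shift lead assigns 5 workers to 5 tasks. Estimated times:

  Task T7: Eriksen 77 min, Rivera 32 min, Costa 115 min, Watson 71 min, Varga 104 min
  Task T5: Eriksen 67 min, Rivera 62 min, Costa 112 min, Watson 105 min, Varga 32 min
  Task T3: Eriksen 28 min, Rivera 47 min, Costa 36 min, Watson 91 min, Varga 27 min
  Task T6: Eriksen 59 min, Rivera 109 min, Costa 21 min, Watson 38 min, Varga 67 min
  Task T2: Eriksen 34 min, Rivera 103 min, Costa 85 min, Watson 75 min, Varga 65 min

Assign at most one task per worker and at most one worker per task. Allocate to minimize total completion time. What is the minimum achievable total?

This is a one-to-one assignment (minimum-cost bipartite matching).
Optimal: Eriksen→Task T2 (34 min), Rivera→Task T7 (32 min), Costa→Task T3 (36 min), Watson→Task T6 (38 min), Varga→Task T5 (32 min) — total 34+32+36+38+32 = 172 min.
Min-entry greedy (repeatedly take the single cheapest remaining cell) gives 219 min, worse by 47.
Swapping Costa↔Watson (Costa→Task T6 21 min, Watson→Task T3 91 min) adds 38.
Every other assignment is strictly worse.

Minimum total: 172 min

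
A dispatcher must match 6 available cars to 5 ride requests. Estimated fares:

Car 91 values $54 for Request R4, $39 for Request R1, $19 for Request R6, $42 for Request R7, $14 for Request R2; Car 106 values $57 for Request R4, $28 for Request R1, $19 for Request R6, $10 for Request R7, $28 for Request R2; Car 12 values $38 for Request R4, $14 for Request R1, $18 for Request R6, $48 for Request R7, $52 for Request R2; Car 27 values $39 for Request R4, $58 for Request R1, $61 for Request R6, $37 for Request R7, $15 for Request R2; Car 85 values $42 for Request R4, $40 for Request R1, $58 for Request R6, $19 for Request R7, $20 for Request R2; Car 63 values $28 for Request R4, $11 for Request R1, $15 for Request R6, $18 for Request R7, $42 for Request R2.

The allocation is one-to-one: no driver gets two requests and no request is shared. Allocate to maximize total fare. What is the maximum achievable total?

Optimal: Car 106→Request R4 ($57), Car 27→Request R1 ($58), Car 85→Request R6 ($58), Car 91→Request R7 ($42), Car 12→Request R2 ($52) — total 57+58+58+42+52 = $267.
Column-greedy (each request in turn goes to its best remaining driver) gives $263, worse by 4.

Max total: $267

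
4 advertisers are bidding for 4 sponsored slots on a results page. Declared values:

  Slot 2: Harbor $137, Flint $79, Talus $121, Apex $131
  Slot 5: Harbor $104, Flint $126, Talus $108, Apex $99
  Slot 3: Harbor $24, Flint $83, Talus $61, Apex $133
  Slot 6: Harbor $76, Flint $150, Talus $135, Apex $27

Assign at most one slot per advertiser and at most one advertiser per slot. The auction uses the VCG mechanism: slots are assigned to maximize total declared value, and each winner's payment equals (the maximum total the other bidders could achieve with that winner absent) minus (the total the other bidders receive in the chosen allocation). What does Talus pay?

Talus pays $24.

Efficient allocation: Harbor→Slot 2 ($137), Flint→Slot 5 ($126), Talus→Slot 6 ($135), Apex→Slot 3 ($133); total welfare W = $531.
Talus receives Slot 6 at value $135, so the others get W − 135 = $396.
Without Talus: best allocation of the remaining 3 bidders over all 4 slots is Harbor→Slot 2 ($137), Flint→Slot 6 ($150), Apex→Slot 3 ($133), total $420.
VCG payment = (others' best without Talus) − (others' welfare with Talus) = 420 − 396 = $24.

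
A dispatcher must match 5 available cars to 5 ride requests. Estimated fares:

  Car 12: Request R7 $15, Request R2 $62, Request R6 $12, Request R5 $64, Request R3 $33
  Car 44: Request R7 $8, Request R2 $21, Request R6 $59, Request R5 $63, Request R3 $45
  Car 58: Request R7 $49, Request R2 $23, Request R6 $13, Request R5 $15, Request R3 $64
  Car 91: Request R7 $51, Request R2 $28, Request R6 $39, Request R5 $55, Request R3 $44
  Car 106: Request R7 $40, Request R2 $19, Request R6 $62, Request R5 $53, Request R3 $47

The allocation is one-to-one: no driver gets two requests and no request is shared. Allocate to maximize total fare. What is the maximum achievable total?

This is the linear assignment problem.
Optimal: Car 12→Request R2 ($62), Car 44→Request R5 ($63), Car 58→Request R3 ($64), Car 91→Request R7 ($51), Car 106→Request R6 ($62) — total 62+63+64+51+62 = $302.
Max-entry greedy (repeatedly take the single best remaining cell) gives $262, worse by 40.
Next-best assignment: Car 12→Request R2, Car 44→Request R6, Car 58→Request R3, Car 91→Request R7, Car 106→Request R5 = $289.
Every other assignment is strictly worse.

Maximum total: $302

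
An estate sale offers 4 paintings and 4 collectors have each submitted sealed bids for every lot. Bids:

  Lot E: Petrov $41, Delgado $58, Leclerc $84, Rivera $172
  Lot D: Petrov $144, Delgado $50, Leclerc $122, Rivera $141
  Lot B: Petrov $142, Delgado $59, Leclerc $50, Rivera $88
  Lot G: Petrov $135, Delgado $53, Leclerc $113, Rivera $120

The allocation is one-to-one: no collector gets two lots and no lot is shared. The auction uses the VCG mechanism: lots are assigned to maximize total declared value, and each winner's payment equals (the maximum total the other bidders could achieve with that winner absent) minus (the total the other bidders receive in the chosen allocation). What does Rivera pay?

Efficient allocation: Petrov→Lot B ($142), Delgado→Lot G ($53), Leclerc→Lot D ($122), Rivera→Lot E ($172); total welfare W = $489.
Rivera receives Lot E at value $172, so the others get W − 172 = $317.
Without Rivera: best allocation of the remaining 3 bidders over all 4 lots is Petrov→Lot B ($142), Delgado→Lot E ($58), Leclerc→Lot D ($122), total $322.
VCG payment = (others' best without Rivera) − (others' welfare with Rivera) = 322 − 317 = $5.

Rivera pays $5.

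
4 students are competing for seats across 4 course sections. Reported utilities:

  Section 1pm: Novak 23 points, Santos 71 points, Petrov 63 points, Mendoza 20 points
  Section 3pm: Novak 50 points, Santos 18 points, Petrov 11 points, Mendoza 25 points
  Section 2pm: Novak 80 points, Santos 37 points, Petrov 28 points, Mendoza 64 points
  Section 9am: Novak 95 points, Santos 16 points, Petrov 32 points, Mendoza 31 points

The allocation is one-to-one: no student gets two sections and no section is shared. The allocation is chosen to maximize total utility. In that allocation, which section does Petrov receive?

Optimal: Novak→Section 9am (95 points), Santos→Section 1pm (71 points), Petrov→Section 3pm (11 points), Mendoza→Section 2pm (64 points) — total 95+71+11+64 = 241 points.
Row-greedy (each student in turn takes its best remaining section) gives 219 points, worse by 22.
Petrov's own top section is Section 1pm (63 points), but forcing Petrov→Section 1pm and reassigning the rest optimally gives only 240 points — worse by 1.

Petrov receives Section 3pm.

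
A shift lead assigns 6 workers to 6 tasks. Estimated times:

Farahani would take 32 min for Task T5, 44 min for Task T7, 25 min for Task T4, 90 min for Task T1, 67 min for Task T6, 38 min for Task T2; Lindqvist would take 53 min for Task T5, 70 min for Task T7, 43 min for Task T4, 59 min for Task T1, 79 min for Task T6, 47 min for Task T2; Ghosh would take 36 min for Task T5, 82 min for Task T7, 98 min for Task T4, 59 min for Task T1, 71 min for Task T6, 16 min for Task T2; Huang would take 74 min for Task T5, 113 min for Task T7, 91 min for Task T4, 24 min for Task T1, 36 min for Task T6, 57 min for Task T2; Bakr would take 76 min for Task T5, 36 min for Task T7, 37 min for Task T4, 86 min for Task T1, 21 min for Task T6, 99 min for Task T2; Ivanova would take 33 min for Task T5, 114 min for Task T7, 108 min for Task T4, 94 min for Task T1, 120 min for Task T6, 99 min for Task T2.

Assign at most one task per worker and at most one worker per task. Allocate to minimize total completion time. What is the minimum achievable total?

Optimal: Farahani→Task T7 (44 min), Lindqvist→Task T4 (43 min), Ghosh→Task T2 (16 min), Huang→Task T1 (24 min), Bakr→Task T6 (21 min), Ivanova→Task T5 (33 min) — total 44+43+16+24+21+33 = 181 min.
Min-entry greedy (repeatedly take the single cheapest remaining cell) gives 189 min, worse by 8.
Every other assignment is strictly worse.

Min total: 181 min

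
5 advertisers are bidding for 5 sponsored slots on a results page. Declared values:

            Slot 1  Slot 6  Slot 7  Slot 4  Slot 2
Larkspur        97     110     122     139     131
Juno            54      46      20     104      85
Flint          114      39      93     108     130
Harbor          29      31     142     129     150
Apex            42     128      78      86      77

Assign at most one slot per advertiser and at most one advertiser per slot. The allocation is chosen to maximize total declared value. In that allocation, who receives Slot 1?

Flint receives Slot 1.

Optimal: Larkspur→Slot 2 ($131), Juno→Slot 4 ($104), Flint→Slot 1 ($114), Harbor→Slot 7 ($142), Apex→Slot 6 ($128) — total 131+104+114+142+128 = $619.
Column-greedy (each slot in turn goes to its best remaining advertiser) gives $608, worse by 11.
Next-best assignment: Larkspur→Slot 7, Juno→Slot 4, Flint→Slot 1, Harbor→Slot 2, Apex→Slot 6 = $618.
Swapping Apex↔Juno (Apex→Slot 4 $86, Juno→Slot 6 $46) loses 100.
Checked against all permutations: $619 is optimal.
Flint's own top slot is Slot 2 ($130), but forcing Flint→Slot 2 and reassigning the rest optimally gives only $601 — worse by 18.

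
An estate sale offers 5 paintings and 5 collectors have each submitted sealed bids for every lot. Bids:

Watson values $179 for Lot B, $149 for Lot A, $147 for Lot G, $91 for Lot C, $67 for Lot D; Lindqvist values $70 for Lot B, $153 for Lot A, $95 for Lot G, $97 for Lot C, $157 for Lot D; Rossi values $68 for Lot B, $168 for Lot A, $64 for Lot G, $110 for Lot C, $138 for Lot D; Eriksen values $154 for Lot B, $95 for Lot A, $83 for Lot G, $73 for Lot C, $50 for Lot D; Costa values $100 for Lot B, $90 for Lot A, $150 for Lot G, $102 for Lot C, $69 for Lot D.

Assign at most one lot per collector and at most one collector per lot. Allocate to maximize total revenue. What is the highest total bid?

Max total: $728

This is the linear assignment problem.
Optimal: Watson→Lot G ($147), Lindqvist→Lot D ($157), Rossi→Lot A ($168), Eriksen→Lot B ($154), Costa→Lot C ($102) — total 147+157+168+154+102 = $728.
Column-greedy (each lot in turn goes to its best remaining collector) gives $644, worse by 84.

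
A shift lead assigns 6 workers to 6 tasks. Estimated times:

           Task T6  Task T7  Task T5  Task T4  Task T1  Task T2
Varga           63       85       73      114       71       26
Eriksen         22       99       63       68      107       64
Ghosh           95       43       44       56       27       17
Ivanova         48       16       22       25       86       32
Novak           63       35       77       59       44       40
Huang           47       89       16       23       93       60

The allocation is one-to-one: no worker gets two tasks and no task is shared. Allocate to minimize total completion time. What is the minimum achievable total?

Min total: 151 min

Optimal: Varga→Task T2 (26 min), Eriksen→Task T6 (22 min), Ghosh→Task T1 (27 min), Ivanova→Task T4 (25 min), Novak→Task T7 (35 min), Huang→Task T5 (16 min) — total 26+22+27+25+35+16 = 151 min.
Swapping Novak↔Huang (Novak→Task T5 77 min, Huang→Task T7 89 min) adds 115.
Every other assignment is strictly worse.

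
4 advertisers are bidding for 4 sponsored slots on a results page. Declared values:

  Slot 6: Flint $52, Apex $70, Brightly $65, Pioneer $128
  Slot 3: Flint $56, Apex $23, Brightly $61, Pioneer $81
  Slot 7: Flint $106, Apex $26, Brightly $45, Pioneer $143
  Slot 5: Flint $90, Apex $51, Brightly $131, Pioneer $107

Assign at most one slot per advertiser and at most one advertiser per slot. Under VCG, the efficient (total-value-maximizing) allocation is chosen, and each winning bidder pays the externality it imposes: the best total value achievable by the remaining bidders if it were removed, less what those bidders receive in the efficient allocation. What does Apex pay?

Efficient allocation: Flint→Slot 3 ($56), Apex→Slot 6 ($70), Brightly→Slot 5 ($131), Pioneer→Slot 7 ($143); total welfare W = $400.
Apex receives Slot 6 at value $70, so the others get W − 70 = $330.
Without Apex: best allocation of the remaining 3 bidders over all 4 slots is Flint→Slot 7 ($106), Brightly→Slot 5 ($131), Pioneer→Slot 6 ($128), total $365.
VCG payment = (others' best without Apex) − (others' welfare with Apex) = 365 − 330 = $35.

Apex pays $35.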